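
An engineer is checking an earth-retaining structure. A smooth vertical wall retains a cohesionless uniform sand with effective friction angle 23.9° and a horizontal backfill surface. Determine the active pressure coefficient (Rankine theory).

K_a = (1 − sin φ)/(1 + sin φ) = (1 − sin 23.9°)/(1 + sin 23.9°) = 0.4233.

0.423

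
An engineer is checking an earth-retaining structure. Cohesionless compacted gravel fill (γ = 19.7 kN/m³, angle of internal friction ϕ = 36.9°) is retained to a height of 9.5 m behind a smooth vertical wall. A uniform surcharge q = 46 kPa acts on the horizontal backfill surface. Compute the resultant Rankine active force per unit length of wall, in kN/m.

K_a = tan²(45° − φ/2) = 0.2497.
Soil triangle: ½ K_a γ H² = 0.5×0.2497×19.7×9.5² = 221.9 kN/m.
Surcharge rectangle: K_a q H = 0.2497×46×9.5 = 109.1 kN/m.
Total = 221.9 + 109.1 = 331.1 kN/m.

331 kN/m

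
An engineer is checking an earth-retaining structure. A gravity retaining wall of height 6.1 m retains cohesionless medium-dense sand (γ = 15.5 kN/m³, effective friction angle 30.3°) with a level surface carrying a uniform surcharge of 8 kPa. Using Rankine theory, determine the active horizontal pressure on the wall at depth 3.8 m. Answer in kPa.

22.0 kPa

K_a = (1 − sin φ)/(1 + sin φ) = 0.3293.
σ_v = γz + q = 15.5 × 3.8 + 8 = 66.90 kPa.
σ_h = K_a σ_v = 0.3293 × 66.90 = 22.03 kPa.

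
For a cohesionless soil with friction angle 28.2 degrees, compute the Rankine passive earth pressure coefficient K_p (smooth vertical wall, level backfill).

K_p = (1 + sin φ)/(1 − sin φ) = tan²(45° + 28.2°/2) = 2.792.

2.79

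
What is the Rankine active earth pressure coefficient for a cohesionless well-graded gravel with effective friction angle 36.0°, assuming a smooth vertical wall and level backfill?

0.260

K_a = tan²(45° − φ/2) = tan²(27.00°) = 0.2596.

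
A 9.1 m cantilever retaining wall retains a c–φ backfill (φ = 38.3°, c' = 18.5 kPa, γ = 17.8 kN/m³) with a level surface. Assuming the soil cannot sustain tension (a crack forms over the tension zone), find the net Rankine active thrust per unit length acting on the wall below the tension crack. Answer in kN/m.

48.3 kN/m

K_a = 0.2347; √K_a = 0.4845.
Tension-crack depth z_c = 2c/(γ√K_a) = 2×18.5/(17.8×0.4845) = 4.290 m.
σ_a at base = K_a γ H − 2c√K_a = 0.2347×17.8×9.1 − 2×18.5×0.4845 = 20.10 kPa.
P_a = ½ × 20.10 × (H − z_c) = 0.5×20.10×4.810 = 48.33 kN/m.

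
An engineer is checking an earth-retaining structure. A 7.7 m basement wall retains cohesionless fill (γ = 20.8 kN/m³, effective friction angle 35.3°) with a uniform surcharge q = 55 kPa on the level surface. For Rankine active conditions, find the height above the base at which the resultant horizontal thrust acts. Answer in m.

3.09 m

K_a = 0.2675.
Triangular part P₁ = ½K_aγH² = 165.0 at H/3 = 2.567 m; rectangular part P₂ = K_a q H = 113.3 at H/2 = 3.850 m.
ȳ = (P₁·2.567 + P₂·3.850)/(P₁+P₂) = 3.089 m.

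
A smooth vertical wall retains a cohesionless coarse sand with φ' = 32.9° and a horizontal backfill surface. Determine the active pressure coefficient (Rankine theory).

K_a = tan²(45° − φ/2) = tan²(28.55°) = 0.2960.

0.296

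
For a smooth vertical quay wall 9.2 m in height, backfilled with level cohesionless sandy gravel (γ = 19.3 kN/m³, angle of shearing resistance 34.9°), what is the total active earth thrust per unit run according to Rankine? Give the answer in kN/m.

K_a = tan²(45° − φ/2) = 0.2721.
P_a = ½ K_a γ H² = 0.5 × 0.2721 × 19.3 × 9.2² = 222.3 kN/m.

222 kN/m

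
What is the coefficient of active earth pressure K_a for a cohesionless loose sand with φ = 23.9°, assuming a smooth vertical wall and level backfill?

0.423

K_a = (1 − sin φ)/(1 + sin φ) = (1 − sin 23.9°)/(1 + sin 23.9°) = 0.4233.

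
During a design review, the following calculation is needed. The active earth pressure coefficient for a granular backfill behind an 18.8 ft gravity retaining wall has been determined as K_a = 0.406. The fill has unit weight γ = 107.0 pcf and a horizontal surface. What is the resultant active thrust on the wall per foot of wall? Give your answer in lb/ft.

7680 lb/ft

P = ½ K_a γ H² = 0.5 × 0.406 × 107.0 × 18.8² = 7677 lb/ft.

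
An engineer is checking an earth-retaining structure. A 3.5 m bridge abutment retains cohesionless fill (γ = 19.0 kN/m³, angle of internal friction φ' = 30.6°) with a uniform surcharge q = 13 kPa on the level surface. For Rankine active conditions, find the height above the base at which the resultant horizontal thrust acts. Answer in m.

K_a = 0.3253.
Triangular part P₁ = ½K_aγH² = 37.86 at H/3 = 1.167 m; rectangular part P₂ = K_a q H = 14.80 at H/2 = 1.750 m.
ȳ = (P₁·1.167 + P₂·1.750)/(P₁+P₂) = 1.331 m.

1.33 m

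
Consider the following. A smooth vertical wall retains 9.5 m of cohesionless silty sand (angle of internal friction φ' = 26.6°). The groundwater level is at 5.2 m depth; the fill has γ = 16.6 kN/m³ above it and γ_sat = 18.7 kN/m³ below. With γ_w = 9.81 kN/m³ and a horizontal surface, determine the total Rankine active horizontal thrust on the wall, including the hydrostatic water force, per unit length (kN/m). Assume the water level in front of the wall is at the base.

K_a = tan²(45° − φ/2) = 0.3814.
γ' = 18.7 − 9.81 = 8.890 kN/m³. Depth below WT = 4.3 m.
σ'_h at WT = K_a γ d_w = 32.93 kPa; at base = 32.93 + K_a γ' × 4.3 = 47.51 kPa.
P₁ (0–5.2 m) = ½×32.93×5.2 = 85.61. P₂ (5.2–9.5 m) = ½(32.93+47.51)×4.3 = 172.9.
P_w = ½ γ_w h₂² = 0.5×9.81×4.3² = 90.69. Total = 85.61+172.9+90.69 = 349.2 kN/m.

349 kN/m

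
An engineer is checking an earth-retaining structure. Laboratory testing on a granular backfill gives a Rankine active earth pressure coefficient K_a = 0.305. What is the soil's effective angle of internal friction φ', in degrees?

K_a = tan²(45° − φ/2) ⇒ 45° − φ/2 = arctan(√0.305) = 28.91°.
φ = 2(45° − 28.91°) = 32.18°.

32.2°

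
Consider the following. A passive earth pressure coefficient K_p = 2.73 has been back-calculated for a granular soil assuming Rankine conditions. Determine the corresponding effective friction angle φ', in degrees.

K_p = (1+sin φ)/(1−sin φ) ⇒ sin φ = (K_p − 1)/(K_p + 1) = 0.4638.
φ = arcsin(0.4638) = 27.63°.

27.6°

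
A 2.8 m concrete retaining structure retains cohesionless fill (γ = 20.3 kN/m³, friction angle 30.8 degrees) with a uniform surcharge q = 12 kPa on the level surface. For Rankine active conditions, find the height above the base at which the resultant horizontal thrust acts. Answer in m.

K_a = 0.3227.
Triangular part P₁ = ½K_aγH² = 25.68 at H/3 = 0.9333 m; rectangular part P₂ = K_a q H = 10.84 at H/2 = 1.400 m.
ȳ = (P₁·0.9333 + P₂·1.400)/(P₁+P₂) = 1.072 m.

1.07 m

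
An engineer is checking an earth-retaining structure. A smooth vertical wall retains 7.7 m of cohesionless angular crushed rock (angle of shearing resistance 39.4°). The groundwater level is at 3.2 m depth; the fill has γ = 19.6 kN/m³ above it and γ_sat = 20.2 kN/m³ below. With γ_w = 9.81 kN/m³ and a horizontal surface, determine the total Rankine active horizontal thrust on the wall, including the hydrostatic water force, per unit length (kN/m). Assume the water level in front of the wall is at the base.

208 kN/m

K_a = tan²(45° − φ/2) = 0.2234.
γ' = 20.2 − 9.81 = 10.39 kN/m³. Depth below WT = 4.5 m.
σ'_h at WT = K_a γ d_w = 14.01 kPa; at base = 14.01 + K_a γ' × 4.5 = 24.46 kPa.
P₁ (0–3.2 m) = ½×14.01×3.2 = 22.42. P₂ (3.2–7.7 m) = ½(14.01+24.46)×4.5 = 86.57.
P_w = ½ γ_w h₂² = 0.5×9.81×4.5² = 99.33. Total = 22.42+86.57+99.33 = 208.3 kN/m.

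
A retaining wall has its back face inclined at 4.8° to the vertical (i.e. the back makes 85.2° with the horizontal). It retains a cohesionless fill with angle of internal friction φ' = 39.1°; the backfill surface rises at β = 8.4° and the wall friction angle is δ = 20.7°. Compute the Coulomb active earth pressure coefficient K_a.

0.264

K_a = sin²(α+φ) / [sin²α · sin(α−δ) · (1 + √{sin(φ+δ)sin(φ−β) / (sin(α−δ)sin(α+β))})²].
With α = 85.2°, φ = 39.1°, δ = 20.7°, β = 8.4°: K_a = 0.2635.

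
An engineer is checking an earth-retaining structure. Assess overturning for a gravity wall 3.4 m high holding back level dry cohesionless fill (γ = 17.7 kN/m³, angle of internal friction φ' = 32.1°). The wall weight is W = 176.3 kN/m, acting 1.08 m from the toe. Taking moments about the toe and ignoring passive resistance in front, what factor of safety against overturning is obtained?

K_a = tan²(45° − 32.1°/2) = 0.3060.
P_a = ½K_aγH² = 0.5×0.3060×17.7×3.4² = 31.31 kN/m, acting at H/3 = 1.133 m above the base.
Overturning moment M_o = P_a × H/3 = 31.31 × 1.133 = 35.48.
Resisting moment M_r = W × 1.08 = 176.3 × 1.08 = 190.4.
FS_overturning = M_r/M_o = 190.4/35.48 = 5.367.

5.37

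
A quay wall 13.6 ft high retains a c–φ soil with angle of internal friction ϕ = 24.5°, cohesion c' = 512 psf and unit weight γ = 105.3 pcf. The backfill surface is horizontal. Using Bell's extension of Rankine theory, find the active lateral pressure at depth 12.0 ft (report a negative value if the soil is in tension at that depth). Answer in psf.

-136 psf

K_a = (1 − sin φ)/(1 + sin φ) = 0.4137.
σ_a = K_a γ z − 2c√K_a = 0.4137×105.3×12.0 − 2×512×0.6432 = -135.9 psf.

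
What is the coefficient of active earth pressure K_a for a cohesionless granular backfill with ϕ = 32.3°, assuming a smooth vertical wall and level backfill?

K_a = tan²(45° − φ/2) = tan²(28.85°) = 0.3035.

0.303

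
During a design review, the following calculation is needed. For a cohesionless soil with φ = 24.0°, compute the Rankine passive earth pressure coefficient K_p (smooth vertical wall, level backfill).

2.37

K_p = (1 + sin φ)/(1 − sin φ) = tan²(45° + 24.0°/2) = 2.371.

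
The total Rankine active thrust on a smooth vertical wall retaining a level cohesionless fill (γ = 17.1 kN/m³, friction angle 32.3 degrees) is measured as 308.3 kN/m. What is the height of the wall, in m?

K_a = 0.3035. P_a = ½ K_a γ H² ⇒ H = √(2P_a/(K_a γ)).
H = √(2×308.3/(0.3035×17.1)) = 10.90 m.

10.9 m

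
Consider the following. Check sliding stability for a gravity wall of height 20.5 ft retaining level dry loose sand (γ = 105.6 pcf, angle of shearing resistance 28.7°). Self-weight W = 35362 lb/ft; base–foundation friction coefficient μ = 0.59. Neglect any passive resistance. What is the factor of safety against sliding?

K_a = tan²(45° − 28.7°/2) = 0.3511.
P_a = ½K_aγH² = 0.5×0.3511×105.6×20.5² = 7792 lb/ft, acting at H/3 = 6.833 ft above the base.
FS_sliding = μW / P_a = 0.59×35362 / 7792 = 2.678.

2.68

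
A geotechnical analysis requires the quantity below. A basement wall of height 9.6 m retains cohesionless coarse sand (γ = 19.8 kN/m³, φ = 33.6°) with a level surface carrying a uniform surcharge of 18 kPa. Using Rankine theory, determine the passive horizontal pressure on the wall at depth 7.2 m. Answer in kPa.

K_p = (1 + sin φ)/(1 − sin φ) = 3.478.
σ_v = γz + q = 19.8 × 7.2 + 18 = 160.6 kPa.
σ_h = K_p σ_v = 3.478 × 160.6 = 558.5 kPa.

558 kPa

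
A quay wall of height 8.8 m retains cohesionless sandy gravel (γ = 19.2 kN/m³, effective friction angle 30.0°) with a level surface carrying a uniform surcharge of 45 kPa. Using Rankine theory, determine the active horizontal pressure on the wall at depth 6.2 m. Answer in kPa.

54.7 kPa

K_a = (1 − sin φ)/(1 + sin φ) = 0.3333.
σ_v = γz + q = 19.2 × 6.2 + 45 = 164.0 kPa.
σ_h = K_a σ_v = 0.3333 × 164.0 = 54.68 kPa.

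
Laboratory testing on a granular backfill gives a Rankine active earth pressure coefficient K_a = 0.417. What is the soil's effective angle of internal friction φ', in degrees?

K_a = tan²(45° − φ/2) ⇒ 45° − φ/2 = arctan(√0.417) = 32.85°.
φ = 2(45° − 32.85°) = 24.29°.

24.3°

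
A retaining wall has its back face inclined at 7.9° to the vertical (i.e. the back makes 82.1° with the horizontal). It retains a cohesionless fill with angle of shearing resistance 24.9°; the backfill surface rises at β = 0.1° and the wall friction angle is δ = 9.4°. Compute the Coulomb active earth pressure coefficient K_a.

0.434

K_a = sin²(α+φ) / [sin²α · sin(α−δ) · (1 + √{sin(φ+δ)sin(φ−β) / (sin(α−δ)sin(α+β))})²].
With α = 82.1°, φ = 24.9°, δ = 9.4°, β = 0.1°: K_a = 0.4340.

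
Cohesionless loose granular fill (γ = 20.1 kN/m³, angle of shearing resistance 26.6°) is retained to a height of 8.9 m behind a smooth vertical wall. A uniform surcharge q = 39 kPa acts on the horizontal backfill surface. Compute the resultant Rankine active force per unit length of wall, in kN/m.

K_a = tan²(45° − φ/2) = 0.3814.
Soil triangle: ½ K_a γ H² = 0.5×0.3814×20.1×8.9² = 303.7 kN/m.
Surcharge rectangle: K_a q H = 0.3814×39×8.9 = 132.4 kN/m.
Total = 303.7 + 132.4 = 436.1 kN/m.

436 kN/m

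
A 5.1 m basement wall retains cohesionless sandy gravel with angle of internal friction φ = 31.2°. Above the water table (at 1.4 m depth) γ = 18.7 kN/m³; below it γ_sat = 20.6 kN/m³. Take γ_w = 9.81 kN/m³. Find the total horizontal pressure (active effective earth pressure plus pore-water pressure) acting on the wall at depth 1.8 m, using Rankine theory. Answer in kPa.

13.6 kPa

K_a = (1 − sin φ)/(1 + sin φ) = 0.3175.
γ' = 20.6 − 9.81 = 10.79 kN/m³.
Effective vertical stress at 1.8 m: σ'_v = 18.7×1.4 + 10.79×0.400 = 30.50 kPa.
σ'_h = K_a σ'_v = 0.3175 × 30.50 = 9.682 kPa; u = γ_w × 0.400 = 3.924 kPa.
Total σ_h = 9.682 + 3.924 = 13.61 kPa.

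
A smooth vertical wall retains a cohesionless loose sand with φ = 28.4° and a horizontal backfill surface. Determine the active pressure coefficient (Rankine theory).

K_a = (1 − sin φ)/(1 + sin φ) = (1 − sin 28.4°)/(1 + sin 28.4°) = 0.3554.

0.355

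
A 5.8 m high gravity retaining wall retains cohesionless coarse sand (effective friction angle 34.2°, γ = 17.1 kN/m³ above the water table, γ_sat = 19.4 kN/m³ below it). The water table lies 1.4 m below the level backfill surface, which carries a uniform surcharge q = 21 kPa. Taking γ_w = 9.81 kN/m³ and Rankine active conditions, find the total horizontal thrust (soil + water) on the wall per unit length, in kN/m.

K_a = tan²(45° − φ/2) = 0.2803.
γ' = 19.4 − 9.81 = 9.590 kN/m³. h₂ = H − d_w = 4.4 m.
σ'_h: at surface K_a·q = 5.887; at WT K_a(q+γd_w) = 12.60; at base K_a(q+γd_w+γ'h₂) = 24.43 kPa.
P₁ = ½(5.887+12.60)×1.4 = 12.94; P₂ = ½(12.60+24.43)×4.4 = 81.46; P_w = ½γ_w h₂² = 94.96.
Total = 12.94+81.46+94.96 = 189.4 kN/m.

189 kN/m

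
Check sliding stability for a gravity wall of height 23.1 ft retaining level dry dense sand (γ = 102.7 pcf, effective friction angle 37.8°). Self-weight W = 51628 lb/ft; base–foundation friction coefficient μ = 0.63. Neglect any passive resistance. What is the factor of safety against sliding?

4.95

K_a = tan²(45° − 37.8°/2) = 0.2400.
P_a = ½K_aγH² = 0.5×0.2400×102.7×23.1² = 6576 lb/ft, acting at H/3 = 7.700 ft above the base.
FS_sliding = μW / P_a = 0.63×51628 / 6576 = 4.946.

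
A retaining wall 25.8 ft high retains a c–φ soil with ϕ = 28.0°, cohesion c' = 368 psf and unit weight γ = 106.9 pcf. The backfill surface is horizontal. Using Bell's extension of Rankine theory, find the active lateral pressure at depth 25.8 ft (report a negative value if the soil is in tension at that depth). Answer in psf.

K_a = (1 − sin φ)/(1 + sin φ) = 0.3610.
σ_a = K_a γ z − 2c√K_a = 0.3610×106.9×25.8 − 2×368×0.6009 = 553.5 psf.

554 psf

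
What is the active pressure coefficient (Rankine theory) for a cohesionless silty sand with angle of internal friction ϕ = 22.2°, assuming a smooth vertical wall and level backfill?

K_a = (1 − sin φ)/(1 + sin φ) = (1 − sin 22.2°)/(1 + sin 22.2°) = 0.4515.

0.452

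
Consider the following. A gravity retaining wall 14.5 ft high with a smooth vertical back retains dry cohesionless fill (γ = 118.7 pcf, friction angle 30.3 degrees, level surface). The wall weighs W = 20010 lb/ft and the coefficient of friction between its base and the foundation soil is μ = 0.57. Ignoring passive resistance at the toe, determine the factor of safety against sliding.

K_a = tan²(45° − 30.3°/2) = 0.3293.
P_a = ½K_aγH² = 0.5×0.3293×118.7×14.5² = 4109 lb/ft, acting at H/3 = 4.833 ft above the base.
FS_sliding = μW / P_a = 0.57×20010 / 4109 = 2.776.

2.78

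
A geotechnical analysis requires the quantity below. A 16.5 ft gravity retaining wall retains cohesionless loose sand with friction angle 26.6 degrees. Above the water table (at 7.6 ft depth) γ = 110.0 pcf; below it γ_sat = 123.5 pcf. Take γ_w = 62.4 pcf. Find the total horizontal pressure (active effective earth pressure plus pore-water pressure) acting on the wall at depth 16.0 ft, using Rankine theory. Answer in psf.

K_a = (1 − sin φ)/(1 + sin φ) = 0.3814.
γ' = 123.5 − 62.4 = 61.10 pcf.
Effective vertical stress at 16.0 ft: σ'_v = 110.0×7.6 + 61.10×8.40 = 1349 psf.
σ'_h = K_a σ'_v = 0.3814 × 1349 = 514.7 psf; u = γ_w × 8.40 = 524.2 psf.
Total σ_h = 514.7 + 524.2 = 1039 psf.

1040 psf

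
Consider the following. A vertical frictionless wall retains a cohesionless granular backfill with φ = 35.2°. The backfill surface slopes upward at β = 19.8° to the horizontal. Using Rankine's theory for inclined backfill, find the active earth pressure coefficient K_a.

K_a = cos β · (cos β − √(cos²β − cos²φ)) / (cos β + √(cos²β − cos²φ)).
cos β = 0.9409, cos φ = 0.8171, √(cos²β − cos²φ) = 0.4664.
K_a = 0.9409 × (0.9409 − 0.4664)/(0.9409 + 0.4664) = 0.3172.

0.317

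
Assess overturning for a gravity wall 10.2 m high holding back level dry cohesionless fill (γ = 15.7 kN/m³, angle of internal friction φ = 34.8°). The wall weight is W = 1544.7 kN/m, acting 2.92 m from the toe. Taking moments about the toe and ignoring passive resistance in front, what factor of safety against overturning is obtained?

5.94

K_a = tan²(45° − 34.8°/2) = 0.2733.
P_a = ½K_aγH² = 0.5×0.2733×15.7×10.2² = 223.2 kN/m, acting at H/3 = 3.400 m above the base.
Overturning moment M_o = P_a × H/3 = 223.2 × 3.400 = 758.9.
Resisting moment M_r = W × 2.92 = 1544.7 × 2.92 = 4511.
FS_overturning = M_r/M_o = 4511/758.9 = 5.943.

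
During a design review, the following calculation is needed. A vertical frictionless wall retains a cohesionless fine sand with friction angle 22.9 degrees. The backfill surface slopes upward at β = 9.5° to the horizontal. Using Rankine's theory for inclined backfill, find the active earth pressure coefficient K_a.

K_a = cos β · (cos β − √(cos²β − cos²φ)) / (cos β + √(cos²β − cos²φ)).
cos β = 0.9863, cos φ = 0.9212, √(cos²β − cos²φ) = 0.3524.
K_a = 0.9863 × (0.9863 − 0.3524)/(0.9863 + 0.3524) = 0.4670.

0.467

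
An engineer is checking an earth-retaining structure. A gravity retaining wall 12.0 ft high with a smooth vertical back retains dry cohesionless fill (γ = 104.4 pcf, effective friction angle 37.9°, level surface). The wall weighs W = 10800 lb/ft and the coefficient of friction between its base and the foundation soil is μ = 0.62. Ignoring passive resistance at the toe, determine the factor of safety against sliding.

3.73

K_a = tan²(45° − 37.9°/2) = 0.2389.
P_a = ½K_aγH² = 0.5×0.2389×104.4×12.0² = 1796 lb/ft, acting at H/3 = 4.000 ft above the base.
FS_sliding = μW / P_a = 0.62×10800 / 1796 = 3.728.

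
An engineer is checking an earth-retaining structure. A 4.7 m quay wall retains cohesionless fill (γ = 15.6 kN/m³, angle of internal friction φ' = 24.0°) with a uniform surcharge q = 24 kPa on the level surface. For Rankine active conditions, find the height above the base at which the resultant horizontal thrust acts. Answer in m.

1.88 m

K_a = 0.4217.
Triangular part P₁ = ½K_aγH² = 72.66 at H/3 = 1.567 m; rectangular part P₂ = K_a q H = 47.57 at H/2 = 2.350 m.
ȳ = (P₁·1.567 + P₂·2.350)/(P₁+P₂) = 1.877 m.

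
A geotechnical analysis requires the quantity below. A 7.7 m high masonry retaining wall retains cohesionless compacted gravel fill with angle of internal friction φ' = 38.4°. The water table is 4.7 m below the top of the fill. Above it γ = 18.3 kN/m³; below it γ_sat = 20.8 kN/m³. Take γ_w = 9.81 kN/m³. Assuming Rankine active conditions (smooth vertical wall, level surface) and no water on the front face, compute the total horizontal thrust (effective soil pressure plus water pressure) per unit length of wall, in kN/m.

K_a = tan²(45° − φ/2) = 0.2337.
γ' = 20.8 − 9.81 = 10.99 kN/m³. Depth below WT = 3.0 m.
σ'_h at WT = K_a γ d_w = 20.10 kPa; at base = 20.10 + K_a γ' × 3.0 = 27.80 kPa.
P₁ (0–4.7 m) = ½×20.10×4.7 = 47.24. P₂ (4.7–7.7 m) = ½(20.10+27.80)×3.0 = 71.86.
P_w = ½ γ_w h₂² = 0.5×9.81×3.0² = 44.14. Total = 47.24+71.86+44.14 = 163.2 kN/m.

163 kN/m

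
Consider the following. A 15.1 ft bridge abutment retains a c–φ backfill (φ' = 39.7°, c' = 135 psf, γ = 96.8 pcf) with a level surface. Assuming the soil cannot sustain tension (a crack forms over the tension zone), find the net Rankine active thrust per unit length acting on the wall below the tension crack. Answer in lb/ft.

895 lb/ft

K_a = 0.2204; √K_a = 0.4695.
Tension-crack depth z_c = 2c/(γ√K_a) = 2×135/(96.8×0.4695) = 5.941 ft.
σ_a at base = K_a γ H − 2c√K_a = 0.2204×96.8×15.1 − 2×135×0.4695 = 195.4 psf.
P_a = ½ × 195.4 × (H − z_c) = 0.5×195.4×9.159 = 895.0 lb/ft.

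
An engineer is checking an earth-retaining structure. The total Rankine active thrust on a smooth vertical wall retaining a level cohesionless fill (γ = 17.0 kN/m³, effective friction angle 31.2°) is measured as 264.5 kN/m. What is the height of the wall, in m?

K_a = 0.3175. P_a = ½ K_a γ H² ⇒ H = √(2P_a/(K_a γ)).
H = √(2×264.5/(0.3175×17.0)) = 9.900 m.

9.90 m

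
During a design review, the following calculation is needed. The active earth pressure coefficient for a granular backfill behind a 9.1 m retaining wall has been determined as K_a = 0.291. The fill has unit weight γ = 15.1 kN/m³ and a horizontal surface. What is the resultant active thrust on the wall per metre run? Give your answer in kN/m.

P = ½ K_a γ H² = 0.5 × 0.291 × 15.1 × 9.1² = 181.9 kN/m.

182 kN/m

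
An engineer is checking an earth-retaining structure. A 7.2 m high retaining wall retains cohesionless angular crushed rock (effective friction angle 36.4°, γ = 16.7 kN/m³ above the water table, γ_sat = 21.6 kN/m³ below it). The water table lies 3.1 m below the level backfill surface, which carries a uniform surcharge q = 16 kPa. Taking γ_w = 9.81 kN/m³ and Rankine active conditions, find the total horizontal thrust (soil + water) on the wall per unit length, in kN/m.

212 kN/m

K_a = tan²(45° − φ/2) = 0.2552.
γ' = 21.6 − 9.81 = 11.79 kN/m³. h₂ = H − d_w = 4.1 m.
σ'_h: at surface K_a·q = 4.083; at WT K_a(q+γd_w) = 17.29; at base K_a(q+γd_w+γ'h₂) = 29.63 kPa.
P₁ = ½(4.083+17.29)×3.1 = 33.13; P₂ = ½(17.29+29.63)×4.1 = 96.18; P_w = ½γ_w h₂² = 82.45.
Total = 33.13+96.18+82.45 = 211.8 kN/m.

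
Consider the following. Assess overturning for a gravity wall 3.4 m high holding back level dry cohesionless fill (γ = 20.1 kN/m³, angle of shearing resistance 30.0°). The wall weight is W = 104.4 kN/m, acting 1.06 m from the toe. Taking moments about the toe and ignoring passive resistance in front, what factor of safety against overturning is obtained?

K_a = tan²(45° − 30.0°/2) = 0.3333.
P_a = ½K_aγH² = 0.5×0.3333×20.1×3.4² = 38.73 kN/m, acting at H/3 = 1.133 m above the base.
Overturning moment M_o = P_a × H/3 = 38.73 × 1.133 = 43.89.
Resisting moment M_r = W × 1.06 = 104.4 × 1.06 = 110.7.
FS_overturning = M_r/M_o = 110.7/43.89 = 2.521.

2.52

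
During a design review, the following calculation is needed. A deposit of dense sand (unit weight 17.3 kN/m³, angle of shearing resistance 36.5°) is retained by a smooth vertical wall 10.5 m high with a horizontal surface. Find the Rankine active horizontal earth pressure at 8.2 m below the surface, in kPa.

K_a = (1 − sin φ)/(1 + sin φ) = 0.2541.
σ_h = K_a γ z = 0.2541 × 17.3 × 8.2 = 36.04 kPa.

36.0 kPa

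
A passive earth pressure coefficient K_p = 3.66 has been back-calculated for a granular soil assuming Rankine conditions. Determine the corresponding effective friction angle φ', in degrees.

K_p = (1+sin φ)/(1−sin φ) ⇒ sin φ = (K_p − 1)/(K_p + 1) = 0.5708.
φ = arcsin(0.5708) = 34.81°.

34.8°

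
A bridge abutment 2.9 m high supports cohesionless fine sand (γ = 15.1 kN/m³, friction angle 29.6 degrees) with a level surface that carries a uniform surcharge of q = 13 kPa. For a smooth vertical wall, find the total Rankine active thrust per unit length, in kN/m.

34.3 kN/m

K_a = tan²(45° − φ/2) = 0.3387.
Soil triangle: ½ K_a γ H² = 0.5×0.3387×15.1×2.9² = 21.51 kN/m.
Surcharge rectangle: K_a q H = 0.3387×13×2.9 = 12.77 kN/m.
Total = 21.51 + 12.77 = 34.28 kN/m.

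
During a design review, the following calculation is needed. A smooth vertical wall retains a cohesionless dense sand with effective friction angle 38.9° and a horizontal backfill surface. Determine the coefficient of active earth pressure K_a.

0.229

K_a = (1 − sin φ)/(1 + sin φ) = (1 − sin 38.9°)/(1 + sin 38.9°) = 0.2285.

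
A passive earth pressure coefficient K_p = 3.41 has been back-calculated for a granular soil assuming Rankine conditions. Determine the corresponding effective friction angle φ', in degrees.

33.1°

K_p = (1+sin φ)/(1−sin φ) ⇒ sin φ = (K_p − 1)/(K_p + 1) = 0.5465.
φ = arcsin(0.5465) = 33.13°.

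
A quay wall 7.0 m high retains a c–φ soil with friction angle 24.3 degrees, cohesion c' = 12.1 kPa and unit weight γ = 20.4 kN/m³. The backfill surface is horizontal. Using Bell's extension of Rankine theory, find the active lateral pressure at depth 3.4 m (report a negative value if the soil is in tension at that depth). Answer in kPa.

K_a = (1 − sin φ)/(1 + sin φ) = 0.4169.
σ_a = K_a γ z − 2c√K_a = 0.4169×20.4×3.4 − 2×12.1×0.6457 = 13.29 kPa.

13.3 kPa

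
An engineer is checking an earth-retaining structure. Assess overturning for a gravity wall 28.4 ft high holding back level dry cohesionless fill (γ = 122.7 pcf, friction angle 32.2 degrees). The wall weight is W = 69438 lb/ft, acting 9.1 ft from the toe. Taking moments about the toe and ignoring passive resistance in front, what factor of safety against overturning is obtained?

4.43

K_a = tan²(45° − 32.2°/2) = 0.3047.
P_a = ½K_aγH² = 0.5×0.3047×122.7×28.4² = 15080 lb/ft, acting at H/3 = 9.467 ft above the base.
Overturning moment M_o = P_a × H/3 = 15080 × 9.467 = 142700.
Resisting moment M_r = W × 9.1 = 69438 × 9.1 = 631900.
FS_overturning = M_r/M_o = 631900/142700 = 4.427.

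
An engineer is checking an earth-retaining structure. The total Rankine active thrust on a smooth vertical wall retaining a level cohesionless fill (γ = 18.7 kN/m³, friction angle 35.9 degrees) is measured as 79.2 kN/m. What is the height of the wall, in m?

5.70 m

K_a = 0.2607. P_a = ½ K_a γ H² ⇒ H = √(2P_a/(K_a γ)).
H = √(2×79.2/(0.2607×18.7)) = 5.700 m.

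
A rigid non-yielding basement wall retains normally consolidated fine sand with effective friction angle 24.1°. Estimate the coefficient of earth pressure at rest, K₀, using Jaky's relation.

K₀ = 1 − sin φ' = 1 − sin 24.1° = 0.5917.

0.592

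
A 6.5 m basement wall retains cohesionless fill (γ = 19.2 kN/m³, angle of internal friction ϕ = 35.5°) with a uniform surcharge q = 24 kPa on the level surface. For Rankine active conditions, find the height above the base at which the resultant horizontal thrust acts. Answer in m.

K_a = 0.2653.
Triangular part P₁ = ½K_aγH² = 107.6 at H/3 = 2.167 m; rectangular part P₂ = K_a q H = 41.38 at H/2 = 3.250 m.
ȳ = (P₁·2.167 + P₂·3.250)/(P₁+P₂) = 2.468 m.

2.47 m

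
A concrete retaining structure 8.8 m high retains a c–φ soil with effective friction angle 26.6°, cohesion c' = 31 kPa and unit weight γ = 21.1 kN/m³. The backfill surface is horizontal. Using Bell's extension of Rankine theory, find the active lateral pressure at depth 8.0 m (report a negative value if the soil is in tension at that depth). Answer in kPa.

26.1 kPa

K_a = (1 − sin φ)/(1 + sin φ) = 0.3814.
σ_a = K_a γ z − 2c√K_a = 0.3814×21.1×8.0 − 2×31×0.6176 = 26.10 kPa.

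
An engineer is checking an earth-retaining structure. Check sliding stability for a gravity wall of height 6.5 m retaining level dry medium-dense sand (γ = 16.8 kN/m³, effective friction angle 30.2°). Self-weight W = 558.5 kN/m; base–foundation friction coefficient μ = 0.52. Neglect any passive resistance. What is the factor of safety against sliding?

K_a = tan²(45° − 30.2°/2) = 0.3307.
P_a = ½K_aγH² = 0.5×0.3307×16.8×6.5² = 117.3 kN/m, acting at H/3 = 2.167 m above the base.
FS_sliding = μW / P_a = 0.52×558.5 / 117.3 = 2.475.

2.47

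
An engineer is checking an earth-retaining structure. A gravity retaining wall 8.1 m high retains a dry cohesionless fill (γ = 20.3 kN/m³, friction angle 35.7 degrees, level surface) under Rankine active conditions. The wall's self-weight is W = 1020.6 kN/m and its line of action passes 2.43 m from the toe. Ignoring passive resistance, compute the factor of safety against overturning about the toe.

5.24

K_a = tan²(45° − 35.7°/2) = 0.2630.
P_a = ½K_aγH² = 0.5×0.2630×20.3×8.1² = 175.1 kN/m, acting at H/3 = 2.700 m above the base.
Overturning moment M_o = P_a × H/3 = 175.1 × 2.700 = 472.9.
Resisting moment M_r = W × 2.43 = 1020.6 × 2.43 = 2480.
FS_overturning = M_r/M_o = 2480/472.9 = 5.245.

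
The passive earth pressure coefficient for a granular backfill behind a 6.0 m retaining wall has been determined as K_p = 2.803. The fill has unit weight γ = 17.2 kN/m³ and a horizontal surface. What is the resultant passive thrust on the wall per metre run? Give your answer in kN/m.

868 kN/m

P = ½ K_p γ H² = 0.5 × 2.803 × 17.2 × 6.0² = 867.8 kN/m.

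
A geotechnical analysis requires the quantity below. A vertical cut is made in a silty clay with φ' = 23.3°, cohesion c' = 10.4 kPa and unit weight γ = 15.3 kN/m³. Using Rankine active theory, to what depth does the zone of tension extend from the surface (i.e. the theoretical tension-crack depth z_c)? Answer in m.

K_a = tan²(45° − 23.3°/2) = 0.4331; √K_a = 0.6581.
The active pressure is zero where K_a γ z = 2c√K_a, so z_c = 2c/(γ√K_a) = 2×10.4/(15.3×0.6581) = 2.066 m.

2.07 m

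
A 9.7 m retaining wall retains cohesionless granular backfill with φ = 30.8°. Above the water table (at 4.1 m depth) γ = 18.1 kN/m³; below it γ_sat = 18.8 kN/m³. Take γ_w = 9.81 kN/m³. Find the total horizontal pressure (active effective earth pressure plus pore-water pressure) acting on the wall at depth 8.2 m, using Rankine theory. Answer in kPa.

76.1 kPa

K_a = (1 − sin φ)/(1 + sin φ) = 0.3227.
γ' = 18.8 − 9.81 = 8.990 kN/m³.
Effective vertical stress at 8.2 m: σ'_v = 18.1×4.1 + 8.990×4.10 = 111.1 kPa.
σ'_h = K_a σ'_v = 0.3227 × 111.1 = 35.84 kPa; u = γ_w × 4.10 = 40.22 kPa.
Total σ_h = 35.84 + 40.22 = 76.06 kPa.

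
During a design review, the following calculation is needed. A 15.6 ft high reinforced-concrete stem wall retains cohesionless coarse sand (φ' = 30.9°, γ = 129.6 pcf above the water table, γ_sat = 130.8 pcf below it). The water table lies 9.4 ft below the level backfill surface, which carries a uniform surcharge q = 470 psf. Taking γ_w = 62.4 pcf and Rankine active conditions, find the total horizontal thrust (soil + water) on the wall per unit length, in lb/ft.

8250 lb/ft

K_a = tan²(45° − φ/2) = 0.3214.
γ' = 130.8 − 62.4 = 68.40 pcf. h₂ = H − d_w = 6.2 ft.
σ'_h: at surface K_a·q = 151.1; at WT K_a(q+γd_w) = 542.6; at base K_a(q+γd_w+γ'h₂) = 678.9 psf.
P₁ = ½(151.1+542.6)×9.4 = 3260; P₂ = ½(542.6+678.9)×6.2 = 3787; P_w = ½γ_w h₂² = 1199.
Total = 3260+3787+1199 = 8246 lb/ft.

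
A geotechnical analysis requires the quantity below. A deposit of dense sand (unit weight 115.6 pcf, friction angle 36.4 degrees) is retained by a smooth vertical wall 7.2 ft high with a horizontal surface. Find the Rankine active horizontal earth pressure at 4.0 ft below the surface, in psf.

K_a = (1 − sin φ)/(1 + sin φ) = 0.2552.
σ_h = K_a γ z = 0.2552 × 115.6 × 4.0 = 118.0 psf.

118 psf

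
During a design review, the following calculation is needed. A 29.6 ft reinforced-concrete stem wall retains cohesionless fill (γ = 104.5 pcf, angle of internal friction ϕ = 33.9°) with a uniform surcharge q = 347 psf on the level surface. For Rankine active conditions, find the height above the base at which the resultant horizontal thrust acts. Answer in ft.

K_a = 0.2839.
Triangular part P₁ = ½K_aγH² = 13000 at H/3 = 9.867 ft; rectangular part P₂ = K_a q H = 2916 at H/2 = 14.80 ft.
ȳ = (P₁·9.867 + P₂·14.80)/(P₁+P₂) = 10.77 ft.

10.8 ft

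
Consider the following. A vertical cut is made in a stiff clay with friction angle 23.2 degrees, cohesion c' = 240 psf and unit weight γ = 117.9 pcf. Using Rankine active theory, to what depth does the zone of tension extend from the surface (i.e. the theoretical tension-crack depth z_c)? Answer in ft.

K_a = tan²(45° − 23.2°/2) = 0.4348; √K_a = 0.6594.
The active pressure is zero where K_a γ z = 2c√K_a, so z_c = 2c/(γ√K_a) = 2×240/(117.9×0.6594) = 6.174 ft.

6.17 ft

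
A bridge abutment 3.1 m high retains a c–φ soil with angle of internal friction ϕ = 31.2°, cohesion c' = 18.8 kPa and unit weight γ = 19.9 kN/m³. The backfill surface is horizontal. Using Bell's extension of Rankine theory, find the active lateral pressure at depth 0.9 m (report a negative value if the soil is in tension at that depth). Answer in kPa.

K_a = (1 − sin φ)/(1 + sin φ) = 0.3175.
σ_a = K_a γ z − 2c√K_a = 0.3175×19.9×0.9 − 2×18.8×0.5635 = -15.50 kPa.

-15.5 kPa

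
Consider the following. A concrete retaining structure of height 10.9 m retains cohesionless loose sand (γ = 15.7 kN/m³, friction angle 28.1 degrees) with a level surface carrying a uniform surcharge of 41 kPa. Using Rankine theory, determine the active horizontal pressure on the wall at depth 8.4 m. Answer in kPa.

K_a = (1 − sin φ)/(1 + sin φ) = 0.3596.
σ_v = γz + q = 15.7 × 8.4 + 41 = 172.9 kPa.
σ_h = K_a σ_v = 0.3596 × 172.9 = 62.17 kPa.

62.2 kPa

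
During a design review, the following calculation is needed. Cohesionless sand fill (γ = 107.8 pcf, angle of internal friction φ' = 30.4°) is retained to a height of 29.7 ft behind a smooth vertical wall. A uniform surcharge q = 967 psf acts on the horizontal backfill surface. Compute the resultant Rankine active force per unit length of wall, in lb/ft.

K_a = tan²(45° − φ/2) = 0.3280.
Soil triangle: ½ K_a γ H² = 0.5×0.3280×107.8×29.7² = 15590 lb/ft.
Surcharge rectangle: K_a q H = 0.3280×967×29.7 = 9420 lb/ft.
Total = 15590 + 9420 = 25010 lb/ft.

25000 lb/ft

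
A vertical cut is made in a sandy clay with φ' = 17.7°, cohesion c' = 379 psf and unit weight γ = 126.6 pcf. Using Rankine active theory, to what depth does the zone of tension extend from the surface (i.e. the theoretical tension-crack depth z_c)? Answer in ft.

8.20 ft

K_a = tan²(45° − 17.7°/2) = 0.5337; √K_a = 0.7306.
The active pressure is zero where K_a γ z = 2c√K_a, so z_c = 2c/(γ√K_a) = 2×379/(126.6×0.7306) = 8.196 ft.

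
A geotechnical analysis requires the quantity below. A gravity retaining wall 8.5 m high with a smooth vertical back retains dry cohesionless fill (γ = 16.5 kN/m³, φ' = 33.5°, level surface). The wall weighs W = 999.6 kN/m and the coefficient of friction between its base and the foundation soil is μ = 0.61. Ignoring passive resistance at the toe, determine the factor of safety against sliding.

K_a = tan²(45° − 33.5°/2) = 0.2887.
P_a = ½K_aγH² = 0.5×0.2887×16.5×8.5² = 172.1 kN/m, acting at H/3 = 2.833 m above the base.
FS_sliding = μW / P_a = 0.61×999.6 / 172.1 = 3.543.

3.54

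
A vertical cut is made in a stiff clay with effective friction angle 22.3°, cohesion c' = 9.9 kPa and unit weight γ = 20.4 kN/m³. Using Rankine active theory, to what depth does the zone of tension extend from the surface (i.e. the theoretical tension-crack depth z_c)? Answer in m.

K_a = tan²(45° − 22.3°/2) = 0.4498; √K_a = 0.6707.
The active pressure is zero where K_a γ z = 2c√K_a, so z_c = 2c/(γ√K_a) = 2×9.9/(20.4×0.6707) = 1.447 m.

1.45 m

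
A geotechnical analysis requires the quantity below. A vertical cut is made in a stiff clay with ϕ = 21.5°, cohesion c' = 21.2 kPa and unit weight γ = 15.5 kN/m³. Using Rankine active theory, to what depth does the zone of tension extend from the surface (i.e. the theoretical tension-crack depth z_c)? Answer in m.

K_a = tan²(45° − 21.5°/2) = 0.4636; √K_a = 0.6809.
The active pressure is zero where K_a γ z = 2c√K_a, so z_c = 2c/(γ√K_a) = 2×21.2/(15.5×0.6809) = 4.018 m.

4.02 m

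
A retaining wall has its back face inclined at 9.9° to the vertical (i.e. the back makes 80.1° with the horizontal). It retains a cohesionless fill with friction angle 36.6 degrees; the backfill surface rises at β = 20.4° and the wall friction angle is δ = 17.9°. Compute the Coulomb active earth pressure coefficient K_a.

0.407

K_a = sin²(α+φ) / [sin²α · sin(α−δ) · (1 + √{sin(φ+δ)sin(φ−β) / (sin(α−δ)sin(α+β))})²].
With α = 80.1°, φ = 36.6°, δ = 17.9°, β = 20.4°: K_a = 0.4072.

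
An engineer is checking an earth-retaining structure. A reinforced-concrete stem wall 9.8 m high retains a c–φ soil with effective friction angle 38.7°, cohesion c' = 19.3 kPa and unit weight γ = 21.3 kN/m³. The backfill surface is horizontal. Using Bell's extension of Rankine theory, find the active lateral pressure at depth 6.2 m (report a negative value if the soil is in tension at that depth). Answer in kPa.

K_a = (1 − sin φ)/(1 + sin φ) = 0.2306.
σ_a = K_a γ z − 2c√K_a = 0.2306×21.3×6.2 − 2×19.3×0.4802 = 11.92 kPa.

11.9 kPa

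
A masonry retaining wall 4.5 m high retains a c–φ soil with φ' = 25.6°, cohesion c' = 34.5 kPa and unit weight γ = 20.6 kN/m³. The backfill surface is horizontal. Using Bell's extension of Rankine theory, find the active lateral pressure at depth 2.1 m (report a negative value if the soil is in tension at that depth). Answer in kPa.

-26.3 kPa

K_a = (1 − sin φ)/(1 + sin φ) = 0.3966.
σ_a = K_a γ z − 2c√K_a = 0.3966×20.6×2.1 − 2×34.5×0.6297 = -26.30 kPa.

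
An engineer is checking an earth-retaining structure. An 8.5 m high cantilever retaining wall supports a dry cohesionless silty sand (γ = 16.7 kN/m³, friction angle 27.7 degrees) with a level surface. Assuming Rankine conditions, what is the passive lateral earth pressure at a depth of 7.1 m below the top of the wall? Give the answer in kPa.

325 kPa

K_p = (1 + sin φ)/(1 − sin φ) = 2.737.
σ_h = K_p γ z = 2.737 × 16.7 × 7.1 = 324.6 kPa.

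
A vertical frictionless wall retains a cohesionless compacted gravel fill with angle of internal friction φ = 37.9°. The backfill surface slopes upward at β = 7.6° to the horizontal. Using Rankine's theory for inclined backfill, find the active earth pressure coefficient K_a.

0.244

K_a = cos β · (cos β − √(cos²β − cos²φ)) / (cos β + √(cos²β − cos²φ)).
cos β = 0.9912, cos φ = 0.7891, √(cos²β − cos²φ) = 0.5999.
K_a = 0.9912 × (0.9912 − 0.5999)/(0.9912 + 0.5999) = 0.2438.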